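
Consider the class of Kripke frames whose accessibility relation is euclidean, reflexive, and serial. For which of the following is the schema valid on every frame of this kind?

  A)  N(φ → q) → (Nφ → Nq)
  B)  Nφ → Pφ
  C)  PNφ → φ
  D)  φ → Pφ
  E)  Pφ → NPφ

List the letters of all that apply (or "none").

A relation that is euclidean, reflexive, and serial is also symmetric and transitive.
(A) this is just K, valid on every normal frame.
(B) axiom D: valid iff R is serial. Every such R is serial — valid.
(C) PNφ → φ is the dual of axiom B; it is valid on a frame exactly when R is symmetric. Every such R is symmetric, so valid.
(D) φ → Pφ is the dual of axiom T, which corresponds to reflexivity. Every such R is reflexive — valid.
(E) axiom 5: valid iff R is euclidean. Every such R is euclidean — valid.

A, B, C, D, E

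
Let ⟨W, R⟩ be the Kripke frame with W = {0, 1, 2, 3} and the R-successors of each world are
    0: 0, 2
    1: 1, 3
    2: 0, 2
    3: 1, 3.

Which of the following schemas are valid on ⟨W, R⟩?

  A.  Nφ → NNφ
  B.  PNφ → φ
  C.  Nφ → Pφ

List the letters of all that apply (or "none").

R is symmetric: every R-edge is matched by its reverse.
R is transitive: R is closed under composition.
R is serial: every world has an R-successor.
(A) axiom 4: valid iff R is transitive. R is transitive — valid.
(B) PNφ → φ (the dual of axiom B) characterises the symmetric frames. R is symmetric — valid.
(C) axiom D: valid iff R is serial. R is serial — valid.

A, B, C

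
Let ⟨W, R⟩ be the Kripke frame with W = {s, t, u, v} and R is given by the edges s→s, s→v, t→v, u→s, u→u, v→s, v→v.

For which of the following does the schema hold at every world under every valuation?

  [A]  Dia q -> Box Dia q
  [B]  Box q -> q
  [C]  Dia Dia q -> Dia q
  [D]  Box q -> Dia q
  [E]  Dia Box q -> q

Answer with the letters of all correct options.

D

R is not reflexive: not t R t.
R is not symmetric: t R v but not v R t.
R is not transitive: t R v and v R s but not t R s.
R is not euclidean: u R s and u R u but not s R u.
R is serial: every world has an R-successor.
(A) Dia q -> Box Dia q is axiom 5, which corresponds to the euclidean property. R is not euclidean — not valid.
(B) Box q -> q is axiom T, which corresponds to reflexivity. R is not reflexive — not valid.
(C) the dual of axiom 4: valid iff R is transitive. R is not transitive — not valid.
(D) Box q -> Dia q (axiom D) characterises the serial frames. R is serial — valid.
(E) Dia Box q -> q is the dual of axiom B, which corresponds to symmetry. R is not symmetric — not valid.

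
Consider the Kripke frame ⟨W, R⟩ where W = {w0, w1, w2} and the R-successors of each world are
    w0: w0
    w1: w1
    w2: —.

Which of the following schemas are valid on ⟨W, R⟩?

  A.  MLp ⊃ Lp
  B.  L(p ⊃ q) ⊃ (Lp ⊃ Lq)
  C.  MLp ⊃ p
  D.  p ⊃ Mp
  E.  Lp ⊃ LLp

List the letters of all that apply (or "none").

R is not reflexive: not w2 R w2.
R is symmetric: every R-edge is matched by its reverse.
R is transitive: R is closed under composition.
R is euclidean: any two R-successors of the same world are R-related.
(A) MLp ⊃ Lp (the dual of axiom 5) characterises the euclidean frames. R is euclidean — valid.
(B) this is just K, valid on every normal frame.
(C) MLp ⊃ p (the dual of axiom B) characterises the symmetric frames. R is symmetric — valid.
(D) p ⊃ Mp is the dual of axiom T; it is valid on a frame exactly when R is reflexive. R is not reflexive, so not valid.
(E) axiom 4: valid iff R is transitive. R is transitive — valid.

A, B, C, E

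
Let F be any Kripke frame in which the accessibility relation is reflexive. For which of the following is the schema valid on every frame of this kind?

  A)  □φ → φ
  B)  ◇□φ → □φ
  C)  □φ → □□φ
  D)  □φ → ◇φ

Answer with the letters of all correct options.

A, D

A reflexive relation is serial.
(A) □φ → φ (axiom T) characterises the reflexive frames. Every such R is reflexive — valid.
(B) ◇□φ → □φ is the dual of axiom 5; it is valid on a frame exactly when R is euclidean. Such an R need not be euclidean, so not valid.
(C) □φ → □□φ is axiom 4, which corresponds to transitivity. Such an R need not be transitive — not valid.
(D) □φ → ◇φ is axiom D; it is valid on a frame exactly when R is serial. Every such R is serial, so valid.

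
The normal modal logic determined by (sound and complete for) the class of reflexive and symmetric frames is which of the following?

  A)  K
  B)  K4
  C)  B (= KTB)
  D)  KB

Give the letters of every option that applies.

(A) K is determined by the class of arbitrary frames.
(B) K4 is determined by the class of transitive frames.
(C) B (= KTB) is determined by exactly this class.
(D) KB is determined by the class of symmetric frames.

C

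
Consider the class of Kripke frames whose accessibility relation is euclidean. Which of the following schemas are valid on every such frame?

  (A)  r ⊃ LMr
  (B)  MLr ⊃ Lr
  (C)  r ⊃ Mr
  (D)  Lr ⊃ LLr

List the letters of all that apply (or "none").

B

(A) r ⊃ LMr is axiom B, which corresponds to symmetry. Such an R need not be symmetric — not valid.
(B) MLr ⊃ Lr is the dual of axiom 5, which corresponds to the euclidean property. Every such R is euclidean — valid.
(C) r ⊃ Mr is the dual of axiom T; it is valid on a frame exactly when R is reflexive. Such an R need not be reflexive, so not valid.
(D) Lr ⊃ LLr is axiom 4; it is valid on a frame exactly when R is transitive. Such an R need not be transitive, so not valid.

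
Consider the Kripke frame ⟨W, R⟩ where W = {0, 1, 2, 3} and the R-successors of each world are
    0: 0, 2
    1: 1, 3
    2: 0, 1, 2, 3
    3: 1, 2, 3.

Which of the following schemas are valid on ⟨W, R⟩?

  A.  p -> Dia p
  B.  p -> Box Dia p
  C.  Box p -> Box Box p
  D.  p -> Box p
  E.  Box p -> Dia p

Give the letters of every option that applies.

R is reflexive: each world relates to itself.
R is not symmetric: 2 R 1 but not 1 R 2.
R is not transitive: 0 R 2 and 2 R 1 but not 0 R 1.
R is serial: every world has an R-successor.
R is not a subset of the identity: 0 R 2 with 0 ≠ 2.
(A) the dual of axiom T: valid iff R is reflexive. R is reflexive — valid.
(B) p -> Box Dia p is axiom B, which corresponds to symmetry. R is not symmetric — not valid.
(C) Box p -> Box Box p is axiom 4; it is valid on a frame exactly when R is transitive. R is not transitive, so not valid.
(D) p -> Box p is equivalent to ◇p→p; it holds exactly when R ⊆ identity. Here R ⊄ identity — not valid.
(E) Box p -> Dia p is axiom D, which corresponds to seriality. R is serial — valid.

A, E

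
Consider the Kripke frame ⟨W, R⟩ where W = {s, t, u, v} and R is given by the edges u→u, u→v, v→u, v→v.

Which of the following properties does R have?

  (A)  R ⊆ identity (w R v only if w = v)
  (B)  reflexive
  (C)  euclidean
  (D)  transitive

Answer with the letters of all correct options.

(A) not ⊆ identity: u R v with u ≠ v.
(B) not reflexive: not s R s.
(C) euclidean: any two R-successors of the same world are R-related.
(D) transitive: R is closed under composition.

C, D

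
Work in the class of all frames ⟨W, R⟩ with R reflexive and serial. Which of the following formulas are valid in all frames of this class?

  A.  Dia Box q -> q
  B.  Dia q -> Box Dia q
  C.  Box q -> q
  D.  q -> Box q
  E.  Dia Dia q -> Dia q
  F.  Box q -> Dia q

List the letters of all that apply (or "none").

C, F

(A) Dia Box q -> q is the dual of axiom B; it is valid on a frame exactly when R is symmetric. Such an R need not be symmetric, so not valid.
(B) Dia q -> Box Dia q is axiom 5, which corresponds to the euclidean property. Such an R need not be euclidean — not valid.
(C) Box q -> q is axiom T; it is valid on a frame exactly when R is reflexive. Every such R is reflexive, so valid.
(D) q -> Box q (equivalent to ◇p→p) corresponds to R being a subset of the identity. Such an R need not be a subset of the identity, so not valid.
(E) Dia Dia q -> Dia q (the dual of axiom 4) characterises the transitive frames. Such an R need not be transitive — not valid.
(F) Box q -> Dia q (axiom D) characterises the serial frames. Every such R is serial — valid.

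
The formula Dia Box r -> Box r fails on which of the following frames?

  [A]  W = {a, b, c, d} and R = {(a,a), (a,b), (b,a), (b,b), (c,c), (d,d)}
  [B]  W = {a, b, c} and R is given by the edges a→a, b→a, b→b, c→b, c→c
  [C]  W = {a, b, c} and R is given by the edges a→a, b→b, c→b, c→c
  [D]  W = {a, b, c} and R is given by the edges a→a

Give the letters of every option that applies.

B, C

The schema Dia Box r -> Box r is the dual of axiom 5; it is valid on a frame iff R is euclidean.
(A) R is euclidean (any two R-successors of the same world are R-related), so the schema is valid here.
(B) R is not euclidean (b R a and b R b but not a R b), so the schema fails here.
(C) R is not euclidean (c R b and c R c but not b R c), so the schema fails here.
(D) R is euclidean (any two R-successors of the same world are R-related), so the schema is valid here.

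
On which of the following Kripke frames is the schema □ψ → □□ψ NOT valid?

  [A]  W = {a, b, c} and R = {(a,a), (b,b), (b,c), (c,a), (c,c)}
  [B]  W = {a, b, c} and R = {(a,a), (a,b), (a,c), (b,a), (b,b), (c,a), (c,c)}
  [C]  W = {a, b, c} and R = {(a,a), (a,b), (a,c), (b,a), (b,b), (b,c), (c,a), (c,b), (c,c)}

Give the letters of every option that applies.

The schema □ψ → □□ψ is axiom 4; it is valid on a frame iff R is transitive.
(A) R is not transitive (b R c and c R a but not b R a), so the schema fails here.
(B) R is not transitive (b R a and a R c but not b R c), so the schema fails here.
(C) R is transitive (R is closed under composition), so the schema is valid here.

A, B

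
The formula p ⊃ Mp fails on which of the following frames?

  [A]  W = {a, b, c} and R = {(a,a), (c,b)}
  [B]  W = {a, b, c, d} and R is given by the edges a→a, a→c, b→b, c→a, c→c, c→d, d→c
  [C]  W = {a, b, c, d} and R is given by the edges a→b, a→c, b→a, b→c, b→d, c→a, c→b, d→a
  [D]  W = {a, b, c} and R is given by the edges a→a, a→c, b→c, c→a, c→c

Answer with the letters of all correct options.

A, B, C, D

The schema p ⊃ Mp is the dual of axiom T; it is valid on a frame iff R is reflexive.
(A) R is not reflexive (not b R b), so the schema fails here.
(B) R is not reflexive (not d R d), so the schema fails here.
(C) R is not reflexive (not a R a), so the schema fails here.
(D) R is not reflexive (not b R b), so the schema fails here.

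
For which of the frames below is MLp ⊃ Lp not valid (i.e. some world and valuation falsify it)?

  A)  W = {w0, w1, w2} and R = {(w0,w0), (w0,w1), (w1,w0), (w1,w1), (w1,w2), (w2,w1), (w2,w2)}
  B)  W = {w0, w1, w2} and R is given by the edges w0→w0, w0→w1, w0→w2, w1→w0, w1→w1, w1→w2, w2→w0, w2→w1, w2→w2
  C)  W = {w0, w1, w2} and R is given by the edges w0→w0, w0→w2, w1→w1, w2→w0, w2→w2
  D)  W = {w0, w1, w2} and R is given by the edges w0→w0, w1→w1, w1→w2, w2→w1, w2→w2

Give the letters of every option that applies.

A

The schema MLp ⊃ Lp is the dual of axiom 5; it is valid on a frame iff R is euclidean.
(A) R is not euclidean (w1 R w0 and w1 R w2 but not w0 R w2), so the schema fails here.
(B) R is euclidean (any two R-successors of the same world are R-related), so the schema is valid here.
(C) R is euclidean (any two R-successors of the same world are R-related), so the schema is valid here.
(D) R is euclidean (any two R-successors of the same world are R-related), so the schema is valid here.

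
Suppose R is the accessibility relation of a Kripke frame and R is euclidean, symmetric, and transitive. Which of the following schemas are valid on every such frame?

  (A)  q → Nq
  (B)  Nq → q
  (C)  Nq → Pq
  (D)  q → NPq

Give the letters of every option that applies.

(A) q → Nq is valid only on frames where every R-edge is a self-loop. Such an R need not be a subset of the identity — not valid.
(B) Nq → q (axiom T) characterises the reflexive frames. Such an R need not be reflexive — not valid.
(C) Nq → Pq is axiom D, which corresponds to seriality. Such an R need not be serial — not valid.
(D) q → NPq is axiom B; it is valid on a frame exactly when R is symmetric. Every such R is symmetric, so valid.

D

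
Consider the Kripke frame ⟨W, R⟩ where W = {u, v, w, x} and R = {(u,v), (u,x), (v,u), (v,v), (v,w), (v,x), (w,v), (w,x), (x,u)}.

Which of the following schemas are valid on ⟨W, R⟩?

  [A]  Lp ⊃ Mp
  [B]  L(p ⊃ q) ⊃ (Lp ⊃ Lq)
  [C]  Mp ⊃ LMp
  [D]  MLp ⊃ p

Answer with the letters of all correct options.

A, B

R is not symmetric: v R x but not x R v.
R is not euclidean: u R x and u R v but not x R v.
R is serial: every world has an R-successor.
(A) axiom D: valid iff R is serial. R is serial — valid.
(B) this is just K, valid on every normal frame.
(C) axiom 5: valid iff R is euclidean. R is not euclidean — not valid.
(D) the dual of axiom B: valid iff R is symmetric. R is not symmetric — not valid.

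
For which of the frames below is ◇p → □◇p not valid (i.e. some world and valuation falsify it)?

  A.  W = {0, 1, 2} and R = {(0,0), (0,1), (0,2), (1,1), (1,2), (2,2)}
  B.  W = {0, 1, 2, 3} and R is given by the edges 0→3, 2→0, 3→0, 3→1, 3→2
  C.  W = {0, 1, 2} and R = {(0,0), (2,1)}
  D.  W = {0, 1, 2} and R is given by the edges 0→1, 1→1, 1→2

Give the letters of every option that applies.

A, B, C, D

The schema ◇p → □◇p is axiom 5; it is valid on a frame iff R is euclidean.
(A) R is not euclidean (0 R 1 and 0 R 0 but not 1 R 0), so the schema fails here.
(B) R is not euclidean (3 R 0 and 3 R 1 but not 0 R 1), so the schema fails here.
(C) R is not euclidean (2 R 1 and 2 R 1 but not 1 R 1), so the schema fails here.
(D) R is not euclidean (1 R 2 and 1 R 1 but not 2 R 1), so the schema fails here.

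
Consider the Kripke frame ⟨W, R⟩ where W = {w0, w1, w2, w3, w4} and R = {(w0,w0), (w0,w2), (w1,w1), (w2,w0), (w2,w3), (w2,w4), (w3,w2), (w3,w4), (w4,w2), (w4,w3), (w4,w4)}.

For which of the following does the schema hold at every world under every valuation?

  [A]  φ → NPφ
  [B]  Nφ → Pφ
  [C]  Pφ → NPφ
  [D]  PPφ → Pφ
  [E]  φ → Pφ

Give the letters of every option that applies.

R is not reflexive: not w2 R w2.
R is symmetric: every R-edge is matched by its reverse.
R is not transitive: w0 R w2 and w2 R w3 but not w0 R w3.
R is not euclidean: w2 R w0 and w2 R w3 but not w0 R w3.
R is serial: every world has an R-successor.
(A) axiom B: valid iff R is symmetric. R is symmetric — valid.
(B) Nφ → Pφ (axiom D) characterises the serial frames. R is serial — valid.
(C) axiom 5: valid iff R is euclidean. R is not euclidean — not valid.
(D) PPφ → Pφ (the dual of axiom 4) characterises the transitive frames. R is not transitive — not valid.
(E) the dual of axiom T: valid iff R is reflexive. R is not reflexive — not valid.

A, B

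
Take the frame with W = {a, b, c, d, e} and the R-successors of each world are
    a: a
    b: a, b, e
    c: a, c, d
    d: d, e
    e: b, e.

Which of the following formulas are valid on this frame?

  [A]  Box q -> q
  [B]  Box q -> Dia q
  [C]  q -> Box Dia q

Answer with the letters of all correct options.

A, B

R is reflexive: each world relates to itself.
R is not symmetric: b R a but not a R b.
R is serial: every world has an R-successor.
(A) Box q -> q is axiom T; it is valid on a frame exactly when R is reflexive. R is reflexive, so valid.
(B) Box q -> Dia q (axiom D) characterises the serial frames. R is serial — valid.
(C) q -> Box Dia q is axiom B; it is valid on a frame exactly when R is symmetric. R is not symmetric, so not valid.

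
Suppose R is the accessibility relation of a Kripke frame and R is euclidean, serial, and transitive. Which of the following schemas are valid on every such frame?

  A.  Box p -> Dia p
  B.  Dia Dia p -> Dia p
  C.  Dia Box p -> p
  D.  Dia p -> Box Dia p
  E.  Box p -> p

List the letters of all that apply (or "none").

A, B, D

(A) axiom D: valid iff R is serial. Every such R is serial — valid.
(B) Dia Dia p -> Dia p is the dual of axiom 4; it is valid on a frame exactly when R is transitive. Every such R is transitive, so valid.
(C) Dia Box p -> p is the dual of axiom B, which corresponds to symmetry. Such an R need not be symmetric — not valid.
(D) axiom 5: valid iff R is euclidean. Every such R is euclidean — valid.
(E) axiom T: valid iff R is reflexive. Such an R need not be reflexive — not valid.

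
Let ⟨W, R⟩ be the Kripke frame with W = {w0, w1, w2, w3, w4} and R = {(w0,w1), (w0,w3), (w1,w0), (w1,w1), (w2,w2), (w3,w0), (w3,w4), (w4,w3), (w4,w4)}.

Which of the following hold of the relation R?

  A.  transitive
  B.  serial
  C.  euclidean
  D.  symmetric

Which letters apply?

B, D

(A) not transitive: w0 R w1 and w1 R w0 but not w0 R w0.
(B) serial: every world has an R-successor.
(C) not euclidean: w0 R w1 and w0 R w3 but not w1 R w3.
(D) symmetric: every R-edge is matched by its reverse.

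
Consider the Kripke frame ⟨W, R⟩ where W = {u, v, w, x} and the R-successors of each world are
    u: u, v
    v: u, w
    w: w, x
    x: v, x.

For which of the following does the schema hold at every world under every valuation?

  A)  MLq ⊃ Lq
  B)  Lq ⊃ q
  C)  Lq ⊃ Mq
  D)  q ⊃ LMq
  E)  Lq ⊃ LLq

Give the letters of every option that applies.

C

R is not reflexive: not v R v.
R is not symmetric: v R w but not w R v.
R is not transitive: u R v and v R w but not u R w.
R is not euclidean: v R u and v R w but not u R w.
R is serial: every world has an R-successor.
(A) MLq ⊃ Lq (the dual of axiom 5) characterises the euclidean frames. R is not euclidean — not valid.
(B) Lq ⊃ q (axiom T) characterises the reflexive frames. R is not reflexive — not valid.
(C) Lq ⊃ Mq is axiom D; it is valid on a frame exactly when R is serial. R is serial, so valid.
(D) q ⊃ LMq is axiom B, which corresponds to symmetry. R is not symmetric — not valid.
(E) Lq ⊃ LLq is axiom 4; it is valid on a frame exactly when R is transitive. R is not transitive, so not valid.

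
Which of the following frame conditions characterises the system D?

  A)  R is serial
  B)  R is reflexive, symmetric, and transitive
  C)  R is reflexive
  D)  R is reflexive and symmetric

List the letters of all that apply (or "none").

A

(A) D is sound and complete for exactly this class.
(B) this class determines S5, not D.
(C) this class determines T (= KT), not D.
(D) this class determines B (= KTB), not D.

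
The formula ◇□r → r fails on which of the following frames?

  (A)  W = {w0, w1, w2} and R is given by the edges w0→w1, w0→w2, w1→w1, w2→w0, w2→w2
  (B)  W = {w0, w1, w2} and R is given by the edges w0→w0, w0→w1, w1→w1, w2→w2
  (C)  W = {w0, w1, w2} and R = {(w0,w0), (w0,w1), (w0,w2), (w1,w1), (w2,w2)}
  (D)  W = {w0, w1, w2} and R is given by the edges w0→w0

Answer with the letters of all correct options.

A, B, C

The schema ◇□r → r is the dual of axiom B; it is valid on a frame iff R is symmetric.
(A) R is not symmetric (w0 R w1 but not w1 R w0), so the schema fails here.
(B) R is not symmetric (w0 R w1 but not w1 R w0), so the schema fails here.
(C) R is not symmetric (w0 R w1 but not w1 R w0), so the schema fails here.
(D) R is symmetric (every R-edge is matched by its reverse), so the schema is valid here.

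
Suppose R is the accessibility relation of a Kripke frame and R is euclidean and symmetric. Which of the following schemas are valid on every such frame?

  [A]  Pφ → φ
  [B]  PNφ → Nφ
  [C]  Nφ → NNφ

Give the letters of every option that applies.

A symmetric euclidean relation is transitive (uRv and vRw give vRu by symmetry, then uRw by the euclidean condition, applied at v).
(A) Pφ → φ is valid only on frames where every R-edge is a self-loop. Such an R need not be a subset of the identity — not valid.
(B) PNφ → Nφ (the dual of axiom 5) characterises the euclidean frames. Every such R is euclidean — valid.
(C) Nφ → NNφ is axiom 4; it is valid on a frame exactly when R is transitive. Every such R is transitive, so valid.

B, C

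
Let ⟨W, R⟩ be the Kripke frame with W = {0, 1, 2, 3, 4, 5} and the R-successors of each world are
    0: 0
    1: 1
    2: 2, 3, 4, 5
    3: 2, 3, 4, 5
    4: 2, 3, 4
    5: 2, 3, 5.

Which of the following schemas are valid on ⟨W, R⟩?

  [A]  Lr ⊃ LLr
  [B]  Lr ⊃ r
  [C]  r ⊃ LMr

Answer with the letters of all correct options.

B, C

R is reflexive: each world relates to itself.
R is symmetric: every R-edge is matched by its reverse.
R is not transitive: 4 R 2 and 2 R 5 but not 4 R 5.
(A) axiom 4: valid iff R is transitive. R is not transitive — not valid.
(B) Lr ⊃ r is axiom T, which corresponds to reflexivity. R is reflexive — valid.
(C) r ⊃ LMr is axiom B; it is valid on a frame exactly when R is symmetric. R is symmetric, so valid.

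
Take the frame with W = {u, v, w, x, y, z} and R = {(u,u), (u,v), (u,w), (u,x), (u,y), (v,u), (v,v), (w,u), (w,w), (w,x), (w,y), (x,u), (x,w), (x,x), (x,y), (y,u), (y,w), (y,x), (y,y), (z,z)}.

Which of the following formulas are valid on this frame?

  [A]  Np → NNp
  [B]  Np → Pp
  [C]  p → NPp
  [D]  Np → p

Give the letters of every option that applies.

B, C, D

R is reflexive: each world relates to itself.
R is symmetric: every R-edge is matched by its reverse.
R is not transitive: v R u and u R w but not v R w.
R is serial: every world has an R-successor.
(A) Np → NNp is axiom 4; it is valid on a frame exactly when R is transitive. R is not transitive, so not valid.
(B) Np → Pp is axiom D; it is valid on a frame exactly when R is serial. R is serial, so valid.
(C) p → NPp (axiom B) characterises the symmetric frames. R is symmetric — valid.
(D) Np → p is axiom T; it is valid on a frame exactly when R is reflexive. R is reflexive, so valid.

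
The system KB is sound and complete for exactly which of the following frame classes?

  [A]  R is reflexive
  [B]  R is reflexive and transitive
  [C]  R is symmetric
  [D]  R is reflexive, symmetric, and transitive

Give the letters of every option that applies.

(A) this class determines T (= KT), not KB.
(B) this class determines S4, not KB.
(C) KB is sound and complete for exactly this class.
(D) this class determines S5, not KB.

C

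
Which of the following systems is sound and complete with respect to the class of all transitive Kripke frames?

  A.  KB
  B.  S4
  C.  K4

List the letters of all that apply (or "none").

(A) KB is determined by the class of symmetric frames.
(B) S4 is determined by the class of reflexive and transitive frames.
(C) K4 is determined by exactly this class.

C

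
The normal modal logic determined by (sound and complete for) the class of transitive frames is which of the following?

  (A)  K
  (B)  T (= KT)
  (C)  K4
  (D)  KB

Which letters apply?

C

(A) K is determined by the class of arbitrary frames.
(B) T (= KT) is determined by the class of reflexive frames.
(C) K4 is determined by exactly this class.
(D) KB is determined by the class of symmetric frames.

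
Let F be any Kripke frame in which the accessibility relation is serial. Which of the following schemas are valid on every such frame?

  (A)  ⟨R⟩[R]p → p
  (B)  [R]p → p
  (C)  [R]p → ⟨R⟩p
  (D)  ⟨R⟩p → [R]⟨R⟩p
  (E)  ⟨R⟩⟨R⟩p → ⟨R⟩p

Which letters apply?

C

(A) the dual of axiom B: valid iff R is symmetric. Such an R need not be symmetric — not valid.
(B) [R]p → p (axiom T) characterises the reflexive frames. Such an R need not be reflexive — not valid.
(C) [R]p → ⟨R⟩p is axiom D; it is valid on a frame exactly when R is serial. Every such R is serial, so valid.
(D) ⟨R⟩p → [R]⟨R⟩p is axiom 5, which corresponds to the euclidean property. Such an R need not be euclidean — not valid.
(E) ⟨R⟩⟨R⟩p → ⟨R⟩p (the dual of axiom 4) characterises the transitive frames. Such an R need not be transitive — not valid.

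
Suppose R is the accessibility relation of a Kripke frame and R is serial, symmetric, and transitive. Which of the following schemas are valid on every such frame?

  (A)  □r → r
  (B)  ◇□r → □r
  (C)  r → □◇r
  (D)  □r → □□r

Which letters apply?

A serial symmetric transitive relation is reflexive (take any v with uRv; symmetry gives vRu and transitivity gives uRu), hence an equivalence relation.
(A) □r → r is axiom T, which corresponds to reflexivity. Every such R is reflexive — valid.
(B) ◇□r → □r is the dual of axiom 5, which corresponds to the euclidean property. Every such R is euclidean — valid.
(C) r → □◇r is axiom B; it is valid on a frame exactly when R is symmetric. Every such R is symmetric, so valid.
(D) axiom 4: valid iff R is transitive. Every such R is transitive — valid.

A, B, C, D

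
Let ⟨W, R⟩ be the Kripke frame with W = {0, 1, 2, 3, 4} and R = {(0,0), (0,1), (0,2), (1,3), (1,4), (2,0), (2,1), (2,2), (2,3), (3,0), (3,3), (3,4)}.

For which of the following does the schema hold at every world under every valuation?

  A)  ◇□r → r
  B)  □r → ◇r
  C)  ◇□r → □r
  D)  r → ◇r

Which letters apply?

none

R is not reflexive: not 1 R 1.
R is not symmetric: 0 R 1 but not 1 R 0.
R is not euclidean: 0 R 1 and 0 R 0 but not 1 R 0.
R is not serial: 4 has no R-successor.
(A) ◇□r → r is the dual of axiom B, which corresponds to symmetry. R is not symmetric — not valid.
(B) □r → ◇r is axiom D; it is valid on a frame exactly when R is serial. R is not serial, so not valid.
(C) ◇□r → □r is the dual of axiom 5; it is valid on a frame exactly when R is euclidean. R is not euclidean, so not valid.
(D) r → ◇r (the dual of axiom T) characterises the reflexive frames. R is not reflexive — not valid.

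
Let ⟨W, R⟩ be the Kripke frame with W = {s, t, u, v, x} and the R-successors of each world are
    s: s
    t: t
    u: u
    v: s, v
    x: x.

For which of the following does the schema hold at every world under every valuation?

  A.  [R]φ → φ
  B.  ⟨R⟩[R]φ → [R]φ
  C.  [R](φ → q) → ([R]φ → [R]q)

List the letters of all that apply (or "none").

R is reflexive: each world relates to itself.
R is not euclidean: v R s and v R v but not s R v.
(A) axiom T: valid iff R is reflexive. R is reflexive — valid.
(B) ⟨R⟩[R]φ → [R]φ is the dual of axiom 5; it is valid on a frame exactly when R is euclidean. R is not euclidean, so not valid.
(C) [R](φ → q) → ([R]φ → [R]q) is the K axiom; it holds on all frames — valid.

A, C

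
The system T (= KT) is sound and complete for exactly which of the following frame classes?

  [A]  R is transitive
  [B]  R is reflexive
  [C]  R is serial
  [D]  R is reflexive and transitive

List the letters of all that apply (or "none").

B

(A) this class determines K4, not T (= KT).
(B) T (= KT) is sound and complete for exactly this class.
(C) this class determines D, not T (= KT).
(D) this class determines S4, not T (= KT).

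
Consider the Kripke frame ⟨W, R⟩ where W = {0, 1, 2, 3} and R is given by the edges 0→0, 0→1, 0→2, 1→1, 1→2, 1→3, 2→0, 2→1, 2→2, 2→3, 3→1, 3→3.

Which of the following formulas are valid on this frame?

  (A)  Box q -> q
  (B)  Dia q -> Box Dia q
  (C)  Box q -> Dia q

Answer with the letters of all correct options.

A, C

R is reflexive: each world relates to itself.
R is not euclidean: 0 R 1 and 0 R 0 but not 1 R 0.
R is serial: every world has an R-successor.
(A) Box q -> q is axiom T, which corresponds to reflexivity. R is reflexive — valid.
(B) Dia q -> Box Dia q is axiom 5, which corresponds to the euclidean property. R is not euclidean — not valid.
(C) axiom D: valid iff R is serial. R is serial — valid.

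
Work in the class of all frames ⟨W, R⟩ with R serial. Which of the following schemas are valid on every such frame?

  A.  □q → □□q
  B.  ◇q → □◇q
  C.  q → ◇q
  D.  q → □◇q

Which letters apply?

(A) axiom 4: valid iff R is transitive. Such an R need not be transitive — not valid.
(B) ◇q → □◇q (axiom 5) characterises the euclidean frames. Such an R need not be euclidean — not valid.
(C) q → ◇q (the dual of axiom T) characterises the reflexive frames. Such an R need not be reflexive — not valid.
(D) q → □◇q (axiom B) characterises the symmetric frames. Such an R need not be symmetric — not valid.

none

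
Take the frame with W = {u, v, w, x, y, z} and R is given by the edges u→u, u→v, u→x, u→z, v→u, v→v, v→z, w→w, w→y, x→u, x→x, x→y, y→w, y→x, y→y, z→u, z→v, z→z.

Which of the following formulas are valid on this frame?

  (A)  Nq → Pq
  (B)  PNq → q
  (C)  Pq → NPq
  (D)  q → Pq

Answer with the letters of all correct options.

A, B, D

R is reflexive: each world relates to itself.
R is symmetric: every R-edge is matched by its reverse.
R is not euclidean: u R v and u R x but not v R x.
R is serial: every world has an R-successor.
(A) Nq → Pq is axiom D, which corresponds to seriality. R is serial — valid.
(B) the dual of axiom B: valid iff R is symmetric. R is symmetric — valid.
(C) Pq → NPq (axiom 5) characterises the euclidean frames. R is not euclidean — not valid.
(D) q → Pq (the dual of axiom T) characterises the reflexive frames. R is reflexive — valid.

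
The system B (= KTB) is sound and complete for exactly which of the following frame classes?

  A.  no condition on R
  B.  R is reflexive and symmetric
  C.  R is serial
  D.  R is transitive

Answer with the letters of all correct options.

(A) this class determines K, not B (= KTB).
(B) B (= KTB) is sound and complete for exactly this class.
(C) this class determines D, not B (= KTB).
(D) this class determines K4, not B (= KTB).

B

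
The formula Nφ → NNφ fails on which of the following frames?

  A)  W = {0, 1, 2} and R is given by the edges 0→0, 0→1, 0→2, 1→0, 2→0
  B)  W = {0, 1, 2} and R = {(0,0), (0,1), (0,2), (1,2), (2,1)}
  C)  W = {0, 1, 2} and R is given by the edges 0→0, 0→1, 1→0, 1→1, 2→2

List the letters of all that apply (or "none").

A, B

The schema Nφ → NNφ is axiom 4; it is valid on a frame iff R is transitive.
(A) R is not transitive (1 R 0 and 0 R 1 but not 1 R 1), so the schema fails here.
(B) R is not transitive (1 R 2 and 2 R 1 but not 1 R 1), so the schema fails here.
(C) R is transitive (R is closed under composition), so the schema is valid here.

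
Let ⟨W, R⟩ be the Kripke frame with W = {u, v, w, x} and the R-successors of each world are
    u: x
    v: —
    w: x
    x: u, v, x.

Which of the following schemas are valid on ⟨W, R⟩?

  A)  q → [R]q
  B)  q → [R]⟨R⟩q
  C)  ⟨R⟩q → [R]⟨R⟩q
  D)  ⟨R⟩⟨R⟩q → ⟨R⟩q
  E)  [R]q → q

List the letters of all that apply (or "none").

R is not reflexive: not u R u.
R is not symmetric: w R x but not x R w.
R is not transitive: u R x and x R u but not u R u.
R is not euclidean: x R u and x R v but not u R v.
R is not a subset of the identity: u R x with u ≠ x.
(A) q → [R]q (equivalent to ◇p→p) corresponds to R being a subset of the identity. Here R ⊄ identity, so not valid.
(B) q → [R]⟨R⟩q (axiom B) characterises the symmetric frames. R is not symmetric — not valid.
(C) ⟨R⟩q → [R]⟨R⟩q is axiom 5; it is valid on a frame exactly when R is euclidean. R is not euclidean, so not valid.
(D) ⟨R⟩⟨R⟩q → ⟨R⟩q is the dual of axiom 4; it is valid on a frame exactly when R is transitive. R is not transitive, so not valid.
(E) [R]q → q is axiom T, which corresponds to reflexivity. R is not reflexive — not valid.

none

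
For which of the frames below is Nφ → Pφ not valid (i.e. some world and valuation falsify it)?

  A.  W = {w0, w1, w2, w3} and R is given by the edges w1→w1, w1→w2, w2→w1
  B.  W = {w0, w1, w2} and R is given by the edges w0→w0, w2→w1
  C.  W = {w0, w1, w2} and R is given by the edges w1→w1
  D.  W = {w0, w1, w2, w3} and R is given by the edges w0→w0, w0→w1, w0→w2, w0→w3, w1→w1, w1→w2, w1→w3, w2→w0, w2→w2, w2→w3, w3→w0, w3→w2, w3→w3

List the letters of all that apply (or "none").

The schema Nφ → Pφ is axiom D; it is valid on a frame iff R is serial.
(A) R is not serial (w0 has no R-successor), so the schema fails here.
(B) R is not serial (w1 has no R-successor), so the schema fails here.
(C) R is not serial (w0 has no R-successor), so the schema fails here.
(D) R is serial (every world has an R-successor), so the schema is valid here.

A, B, C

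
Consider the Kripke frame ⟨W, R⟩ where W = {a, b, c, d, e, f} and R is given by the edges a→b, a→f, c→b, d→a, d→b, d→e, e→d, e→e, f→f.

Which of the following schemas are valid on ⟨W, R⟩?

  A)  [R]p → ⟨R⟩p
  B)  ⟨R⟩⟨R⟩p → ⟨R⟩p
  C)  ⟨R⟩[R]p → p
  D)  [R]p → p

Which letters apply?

R is not reflexive: not a R a.
R is not symmetric: a R b but not b R a.
R is not transitive: d R a and a R f but not d R f.
R is not serial: b has no R-successor.
(A) [R]p → ⟨R⟩p (axiom D) characterises the serial frames. R is not serial — not valid.
(B) ⟨R⟩⟨R⟩p → ⟨R⟩p is the dual of axiom 4, which corresponds to transitivity. R is not transitive — not valid.
(C) the dual of axiom B: valid iff R is symmetric. R is not symmetric — not valid.
(D) [R]p → p (axiom T) characterises the reflexive frames. R is not reflexive — not valid.

none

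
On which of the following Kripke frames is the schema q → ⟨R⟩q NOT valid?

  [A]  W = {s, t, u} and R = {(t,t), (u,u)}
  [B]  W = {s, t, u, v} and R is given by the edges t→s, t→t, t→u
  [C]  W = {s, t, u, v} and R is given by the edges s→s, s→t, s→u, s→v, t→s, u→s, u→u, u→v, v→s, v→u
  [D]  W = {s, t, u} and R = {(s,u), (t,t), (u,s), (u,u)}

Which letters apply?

The schema q → ⟨R⟩q is the dual of axiom T; it is valid on a frame iff R is reflexive.
(A) R is not reflexive (not s R s), so the schema fails here.
(B) R is not reflexive (not s R s), so the schema fails here.
(C) R is not reflexive (not t R t), so the schema fails here.
(D) R is not reflexive (not s R s), so the schema fails here.

A, B, C, D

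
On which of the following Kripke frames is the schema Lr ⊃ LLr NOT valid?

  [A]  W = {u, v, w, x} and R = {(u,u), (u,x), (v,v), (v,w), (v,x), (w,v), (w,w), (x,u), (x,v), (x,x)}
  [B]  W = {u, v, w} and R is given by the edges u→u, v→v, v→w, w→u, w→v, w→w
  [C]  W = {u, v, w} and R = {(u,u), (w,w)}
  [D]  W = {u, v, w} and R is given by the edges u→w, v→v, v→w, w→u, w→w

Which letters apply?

The schema Lr ⊃ LLr is axiom 4; it is valid on a frame iff R is transitive.
(A) R is not transitive (u R x and x R v but not u R v), so the schema fails here.
(B) R is not transitive (v R w and w R u but not v R u), so the schema fails here.
(C) R is transitive (R is closed under composition), so the schema is valid here.
(D) R is not transitive (u R w and w R u but not u R u), so the schema fails here.

A, B, D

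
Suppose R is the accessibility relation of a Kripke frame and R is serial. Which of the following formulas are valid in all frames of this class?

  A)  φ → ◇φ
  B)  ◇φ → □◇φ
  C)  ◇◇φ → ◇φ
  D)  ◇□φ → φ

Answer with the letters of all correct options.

none

(A) φ → ◇φ is the dual of axiom T; it is valid on a frame exactly when R is reflexive. Such an R need not be reflexive, so not valid.
(B) ◇φ → □◇φ is axiom 5; it is valid on a frame exactly when R is euclidean. Such an R need not be euclidean, so not valid.
(C) the dual of axiom 4: valid iff R is transitive. Such an R need not be transitive — not valid.
(D) the dual of axiom B: valid iff R is symmetric. Such an R need not be symmetric — not valid.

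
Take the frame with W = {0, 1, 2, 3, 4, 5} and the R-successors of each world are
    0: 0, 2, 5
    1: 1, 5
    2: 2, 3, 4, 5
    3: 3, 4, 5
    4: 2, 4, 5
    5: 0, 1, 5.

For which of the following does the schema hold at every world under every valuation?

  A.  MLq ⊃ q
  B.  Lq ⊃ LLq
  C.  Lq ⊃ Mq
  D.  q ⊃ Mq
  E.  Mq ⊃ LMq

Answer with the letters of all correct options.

R is reflexive: each world relates to itself.
R is not symmetric: 0 R 2 but not 2 R 0.
R is not transitive: 0 R 2 and 2 R 3 but not 0 R 3.
R is not euclidean: 0 R 2 and 0 R 0 but not 2 R 0.
R is serial: every world has an R-successor.
(A) the dual of axiom B: valid iff R is symmetric. R is not symmetric — not valid.
(B) Lq ⊃ LLq is axiom 4; it is valid on a frame exactly when R is transitive. R is not transitive, so not valid.
(C) axiom D: valid iff R is serial. R is serial — valid.
(D) the dual of axiom T: valid iff R is reflexive. R is reflexive — valid.
(E) Mq ⊃ LMq is axiom 5, which corresponds to the euclidean property. R is not euclidean — not valid.

C, D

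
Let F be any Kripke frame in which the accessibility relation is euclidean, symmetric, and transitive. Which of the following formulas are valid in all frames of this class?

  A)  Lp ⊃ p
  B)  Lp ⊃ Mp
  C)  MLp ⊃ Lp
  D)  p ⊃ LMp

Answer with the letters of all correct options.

(A) Lp ⊃ p is axiom T; it is valid on a frame exactly when R is reflexive. Such an R need not be reflexive, so not valid.
(B) Lp ⊃ Mp is axiom D, which corresponds to seriality. Such an R need not be serial — not valid.
(C) MLp ⊃ Lp (the dual of axiom 5) characterises the euclidean frames. Every such R is euclidean — valid.
(D) p ⊃ LMp is axiom B, which corresponds to symmetry. Every such R is symmetric — valid.

C, D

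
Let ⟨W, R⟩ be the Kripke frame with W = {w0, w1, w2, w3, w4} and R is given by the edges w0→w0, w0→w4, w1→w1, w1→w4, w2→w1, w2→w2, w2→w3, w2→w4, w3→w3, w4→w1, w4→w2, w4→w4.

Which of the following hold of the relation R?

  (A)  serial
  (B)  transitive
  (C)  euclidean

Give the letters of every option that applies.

(A) serial: every world has an R-successor.
(B) not transitive: w0 R w4 and w4 R w1 but not w0 R w1.
(C) not euclidean: w0 R w4 and w0 R w0 but not w4 R w0.

A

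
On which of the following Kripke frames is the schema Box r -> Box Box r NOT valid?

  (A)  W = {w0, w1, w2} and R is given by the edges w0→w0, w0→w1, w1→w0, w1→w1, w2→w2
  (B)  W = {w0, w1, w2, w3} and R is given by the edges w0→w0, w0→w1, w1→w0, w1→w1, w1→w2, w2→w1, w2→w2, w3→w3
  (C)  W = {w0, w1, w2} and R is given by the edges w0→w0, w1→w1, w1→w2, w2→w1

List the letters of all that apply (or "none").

The schema Box r -> Box Box r is axiom 4; it is valid on a frame iff R is transitive.
(A) R is transitive (R is closed under composition), so the schema is valid here.
(B) R is not transitive (w0 R w1 and w1 R w2 but not w0 R w2), so the schema fails here.
(C) R is not transitive (w2 R w1 and w1 R w2 but not w2 R w2), so the schema fails here.

B, C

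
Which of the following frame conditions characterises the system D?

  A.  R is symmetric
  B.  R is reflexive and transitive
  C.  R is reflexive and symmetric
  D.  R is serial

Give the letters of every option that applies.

D

(A) this class determines KB, not D.
(B) this class determines S4, not D.
(C) this class determines B (= KTB), not D.
(D) D is sound and complete for exactly this class.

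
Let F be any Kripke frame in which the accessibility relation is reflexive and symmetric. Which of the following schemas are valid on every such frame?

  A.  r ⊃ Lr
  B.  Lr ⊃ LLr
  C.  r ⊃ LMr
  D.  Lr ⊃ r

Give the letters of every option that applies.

Reflexive relations are serial.
(A) r ⊃ Lr is valid only on frames where every R-edge is a self-loop. Such an R need not be a subset of the identity — not valid.
(B) Lr ⊃ LLr is axiom 4; it is valid on a frame exactly when R is transitive. Such an R need not be transitive, so not valid.
(C) r ⊃ LMr is axiom B, which corresponds to symmetry. Every such R is symmetric — valid.
(D) Lr ⊃ r is axiom T; it is valid on a frame exactly when R is reflexive. Every such R is reflexive, so valid.

C, D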